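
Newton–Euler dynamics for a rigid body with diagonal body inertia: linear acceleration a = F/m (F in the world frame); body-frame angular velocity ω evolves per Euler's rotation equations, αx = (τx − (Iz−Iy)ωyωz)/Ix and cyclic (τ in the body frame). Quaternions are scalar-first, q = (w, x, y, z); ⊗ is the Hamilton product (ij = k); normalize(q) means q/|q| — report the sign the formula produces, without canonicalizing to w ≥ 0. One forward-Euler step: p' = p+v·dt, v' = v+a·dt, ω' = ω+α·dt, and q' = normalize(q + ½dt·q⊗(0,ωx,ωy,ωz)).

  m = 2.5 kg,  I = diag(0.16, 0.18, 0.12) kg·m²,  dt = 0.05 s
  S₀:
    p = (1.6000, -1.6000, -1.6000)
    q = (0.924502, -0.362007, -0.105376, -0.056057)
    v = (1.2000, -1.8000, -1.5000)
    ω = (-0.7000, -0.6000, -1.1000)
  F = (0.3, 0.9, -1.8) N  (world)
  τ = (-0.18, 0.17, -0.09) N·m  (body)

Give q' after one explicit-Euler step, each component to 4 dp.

q' = (0.9145, -0.3759, -0.1281, -0.0778)

Hamilton product q⊗(0,ω) = (-0.3782932, -0.5648720, -0.9136690, -0.8735112)
q' = normalize(q + ½dt·q⊗(0,ω)) = (0.9145, -0.3759, -0.1281, -0.0778)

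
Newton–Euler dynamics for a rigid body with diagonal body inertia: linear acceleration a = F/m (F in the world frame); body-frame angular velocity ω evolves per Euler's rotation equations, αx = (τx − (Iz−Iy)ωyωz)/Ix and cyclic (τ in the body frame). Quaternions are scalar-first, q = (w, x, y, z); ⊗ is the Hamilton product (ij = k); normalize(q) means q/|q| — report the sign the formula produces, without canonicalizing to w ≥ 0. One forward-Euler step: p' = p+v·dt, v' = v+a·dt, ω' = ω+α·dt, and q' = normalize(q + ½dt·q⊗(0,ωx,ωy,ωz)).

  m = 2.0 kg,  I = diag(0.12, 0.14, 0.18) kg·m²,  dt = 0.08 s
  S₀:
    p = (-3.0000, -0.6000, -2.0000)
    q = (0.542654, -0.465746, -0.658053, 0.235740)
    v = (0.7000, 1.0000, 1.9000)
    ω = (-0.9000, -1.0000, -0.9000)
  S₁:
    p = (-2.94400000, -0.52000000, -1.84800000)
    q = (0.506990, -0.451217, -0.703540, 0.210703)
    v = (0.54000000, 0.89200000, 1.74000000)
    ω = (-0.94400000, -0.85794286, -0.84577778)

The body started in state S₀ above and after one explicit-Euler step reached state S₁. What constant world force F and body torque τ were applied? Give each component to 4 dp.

rate change Δω = (-0.04400000, 0.14205714, 0.05422222)
ω₀×(Iω₀) = (0.0360, -0.0486, 0.0180)
τ = I·(Δω/dt) + ω₀×(Iω₀) = (-0.0300, 0.2000, 0.1400)
velocity change Δv = (-0.16000000, -0.10800000, -0.16000000)
applied force F = (-4.0000, -2.7000, -4.0000)

F = (-4.0000, -2.7000, -4.0000)
τ = (-0.0300, 0.2000, 0.1400)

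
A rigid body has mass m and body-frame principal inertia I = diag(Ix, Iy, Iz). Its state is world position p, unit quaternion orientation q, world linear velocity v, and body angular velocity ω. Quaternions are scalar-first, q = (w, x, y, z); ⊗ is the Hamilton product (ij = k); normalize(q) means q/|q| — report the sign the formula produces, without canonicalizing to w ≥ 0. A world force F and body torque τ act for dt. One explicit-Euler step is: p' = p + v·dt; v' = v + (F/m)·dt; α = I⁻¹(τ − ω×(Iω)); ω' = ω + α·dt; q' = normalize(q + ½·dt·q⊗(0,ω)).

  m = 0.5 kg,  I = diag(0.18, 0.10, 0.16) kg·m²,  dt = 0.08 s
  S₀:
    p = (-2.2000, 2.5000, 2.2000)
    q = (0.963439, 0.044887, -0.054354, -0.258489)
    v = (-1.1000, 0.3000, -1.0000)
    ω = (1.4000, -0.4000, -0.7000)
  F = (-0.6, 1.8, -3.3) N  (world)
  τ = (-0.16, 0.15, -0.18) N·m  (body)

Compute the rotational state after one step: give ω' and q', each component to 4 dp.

ω×(Iω) gyroscopic = (0.0168, -0.0196, 0.0448)
(τ − ω×Iω)/I = (-0.9822, 1.6960, -1.4050)
ω + α·dt = (1.3214, -0.2643, -0.8124)
Hamilton product q⊗(0,ω) = (-0.2655257, 1.2834668, -0.7158393, -0.6162665)
updated quaternion q' = (0.9508, 0.0960, -0.0828, -0.2826)

ω' = (1.3214, -0.2643, -0.8124)
q' = (0.9508, 0.0960, -0.0828, -0.2826)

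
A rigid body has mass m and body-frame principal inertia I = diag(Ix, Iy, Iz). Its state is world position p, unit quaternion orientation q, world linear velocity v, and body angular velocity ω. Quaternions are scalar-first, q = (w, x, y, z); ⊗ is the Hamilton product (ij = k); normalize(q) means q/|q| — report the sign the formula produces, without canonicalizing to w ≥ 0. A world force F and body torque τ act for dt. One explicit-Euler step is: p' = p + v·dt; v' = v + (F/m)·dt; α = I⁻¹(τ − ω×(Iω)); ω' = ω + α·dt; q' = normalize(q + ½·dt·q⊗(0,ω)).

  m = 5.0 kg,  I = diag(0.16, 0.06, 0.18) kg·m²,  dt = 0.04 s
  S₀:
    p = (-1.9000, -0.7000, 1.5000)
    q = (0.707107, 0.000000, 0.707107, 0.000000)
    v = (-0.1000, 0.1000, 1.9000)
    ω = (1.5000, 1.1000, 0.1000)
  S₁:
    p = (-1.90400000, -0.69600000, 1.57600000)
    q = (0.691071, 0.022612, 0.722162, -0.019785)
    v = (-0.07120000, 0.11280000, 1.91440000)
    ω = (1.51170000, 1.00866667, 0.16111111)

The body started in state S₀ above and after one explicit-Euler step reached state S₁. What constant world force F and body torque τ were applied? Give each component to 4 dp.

velocity change Δv = (0.02880000, 0.01280000, 0.01440000)
applied force F = (3.6000, 1.6000, 1.8000)
ω₁ − ω₀ = (0.01170000, -0.09133333, 0.06111111)
applied torque τ = (0.0600, -0.1400, 0.1100)

F = (3.6000, 1.6000, 1.8000)
τ = (0.0600, -0.1400, 0.1100)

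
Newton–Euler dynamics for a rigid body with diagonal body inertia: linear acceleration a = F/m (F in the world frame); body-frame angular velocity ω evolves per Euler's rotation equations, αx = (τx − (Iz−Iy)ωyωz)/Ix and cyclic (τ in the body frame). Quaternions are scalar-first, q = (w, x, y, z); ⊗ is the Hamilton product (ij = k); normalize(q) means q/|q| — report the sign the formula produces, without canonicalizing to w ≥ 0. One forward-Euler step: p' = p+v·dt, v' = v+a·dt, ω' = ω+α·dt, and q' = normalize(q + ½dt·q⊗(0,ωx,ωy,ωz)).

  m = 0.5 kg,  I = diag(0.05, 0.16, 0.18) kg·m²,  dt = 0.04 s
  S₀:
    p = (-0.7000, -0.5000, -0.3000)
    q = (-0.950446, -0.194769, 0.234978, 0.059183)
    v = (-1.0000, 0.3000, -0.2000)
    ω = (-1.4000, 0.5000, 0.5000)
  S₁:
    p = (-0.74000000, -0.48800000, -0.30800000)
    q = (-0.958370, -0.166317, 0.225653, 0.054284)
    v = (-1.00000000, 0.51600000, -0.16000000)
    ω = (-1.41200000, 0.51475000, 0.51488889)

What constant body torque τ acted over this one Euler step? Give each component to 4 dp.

τ = (-0.0100, 0.1500, -0.0100)

Δω = ω₁−ω₀ = (-0.01200000, 0.01475000, 0.01488889)
gyro term ω₀×Iω₀ = (0.0050, 0.0910, -0.0770)
I·α + gyro = (-0.0100, 0.1500, -0.0100)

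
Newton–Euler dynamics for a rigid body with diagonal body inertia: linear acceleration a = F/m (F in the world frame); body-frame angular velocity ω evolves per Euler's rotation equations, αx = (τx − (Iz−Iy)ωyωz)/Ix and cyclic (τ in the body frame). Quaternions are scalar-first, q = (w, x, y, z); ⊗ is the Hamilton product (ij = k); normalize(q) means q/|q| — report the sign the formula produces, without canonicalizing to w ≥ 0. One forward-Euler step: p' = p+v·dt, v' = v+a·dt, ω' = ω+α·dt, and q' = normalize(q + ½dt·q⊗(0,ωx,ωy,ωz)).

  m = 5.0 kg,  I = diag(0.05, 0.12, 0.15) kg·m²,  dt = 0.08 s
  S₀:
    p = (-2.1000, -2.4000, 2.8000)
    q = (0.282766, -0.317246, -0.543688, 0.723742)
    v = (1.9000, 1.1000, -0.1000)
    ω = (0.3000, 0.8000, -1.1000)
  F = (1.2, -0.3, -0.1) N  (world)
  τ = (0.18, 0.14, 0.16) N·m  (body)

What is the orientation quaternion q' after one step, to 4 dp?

q' = (0.3353, -0.3126, -0.5391, 0.7066)

2q̇ = q⊗(0,ω) = (1.3262404, 0.1038930, 0.0943648, -0.4017330)
q' = normalize(q + ½dt·q⊗(0,ω)) = (0.3353, -0.3126, -0.5391, 0.7066)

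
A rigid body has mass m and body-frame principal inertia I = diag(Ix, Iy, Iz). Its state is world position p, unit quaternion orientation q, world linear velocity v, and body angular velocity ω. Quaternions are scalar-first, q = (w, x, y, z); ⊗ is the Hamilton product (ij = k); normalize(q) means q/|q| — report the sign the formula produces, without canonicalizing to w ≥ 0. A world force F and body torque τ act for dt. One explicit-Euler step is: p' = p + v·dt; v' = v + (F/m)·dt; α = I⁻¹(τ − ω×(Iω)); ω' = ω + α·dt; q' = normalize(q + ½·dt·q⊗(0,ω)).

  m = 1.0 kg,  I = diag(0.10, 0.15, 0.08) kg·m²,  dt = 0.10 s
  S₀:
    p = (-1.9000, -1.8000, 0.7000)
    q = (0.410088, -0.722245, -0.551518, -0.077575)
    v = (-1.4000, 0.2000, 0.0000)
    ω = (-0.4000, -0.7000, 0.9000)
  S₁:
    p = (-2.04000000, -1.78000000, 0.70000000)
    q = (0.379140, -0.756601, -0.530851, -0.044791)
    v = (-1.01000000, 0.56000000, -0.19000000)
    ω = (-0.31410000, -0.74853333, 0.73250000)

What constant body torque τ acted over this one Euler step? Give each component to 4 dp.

τ = (0.1300, -0.0800, -0.1200)

Δω = ω₁−ω₀ = (0.08590000, -0.04853333, -0.16750000)
ω₀×(Iω₀) = (0.0441, -0.0072, 0.0140)
applied torque τ = (0.1300, -0.0800, -0.1200)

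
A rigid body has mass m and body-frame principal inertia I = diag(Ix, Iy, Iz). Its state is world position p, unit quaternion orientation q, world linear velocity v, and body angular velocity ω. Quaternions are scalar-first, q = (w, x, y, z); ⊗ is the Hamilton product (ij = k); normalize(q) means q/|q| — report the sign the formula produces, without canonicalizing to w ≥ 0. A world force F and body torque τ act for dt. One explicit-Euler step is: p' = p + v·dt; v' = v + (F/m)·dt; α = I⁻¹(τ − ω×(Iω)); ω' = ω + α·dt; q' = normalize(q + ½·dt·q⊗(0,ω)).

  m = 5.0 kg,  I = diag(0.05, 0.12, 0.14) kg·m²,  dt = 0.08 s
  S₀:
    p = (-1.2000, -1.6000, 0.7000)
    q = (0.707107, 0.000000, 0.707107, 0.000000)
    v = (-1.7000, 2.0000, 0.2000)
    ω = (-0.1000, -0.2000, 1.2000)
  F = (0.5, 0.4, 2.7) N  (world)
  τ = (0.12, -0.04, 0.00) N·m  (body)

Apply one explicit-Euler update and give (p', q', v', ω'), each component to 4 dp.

p' = (-1.3360, -1.4400, 0.7160)
q' = (0.7119, 0.0311, 0.7006, 0.0367)
v' = (-1.6920, 2.0064, 0.2432)
ω' = (0.0997, -0.2339, 1.1992)

linear accel F/m = (0.1000, 0.0800, 0.5400)
p' = p + v·dt = (-1.3360, -1.4400, 0.7160)
v' = v + a·dt = (-1.6920, 2.0064, 0.2432)
precession coupling ω×(Iω) = (-0.0048, 0.0108, 0.0014)
angular accel α = (2.4960, -0.4233, -0.0100)
ω' = ω + α·dt = (0.0997, -0.2339, 1.1992)
q⊗(0,ω) = (0.1414214, 0.7778177, -0.1414214, 0.9192391)
q + ½dt·q⊗(0,ω), renormalized = (0.7119, 0.0311, 0.7006, 0.0367)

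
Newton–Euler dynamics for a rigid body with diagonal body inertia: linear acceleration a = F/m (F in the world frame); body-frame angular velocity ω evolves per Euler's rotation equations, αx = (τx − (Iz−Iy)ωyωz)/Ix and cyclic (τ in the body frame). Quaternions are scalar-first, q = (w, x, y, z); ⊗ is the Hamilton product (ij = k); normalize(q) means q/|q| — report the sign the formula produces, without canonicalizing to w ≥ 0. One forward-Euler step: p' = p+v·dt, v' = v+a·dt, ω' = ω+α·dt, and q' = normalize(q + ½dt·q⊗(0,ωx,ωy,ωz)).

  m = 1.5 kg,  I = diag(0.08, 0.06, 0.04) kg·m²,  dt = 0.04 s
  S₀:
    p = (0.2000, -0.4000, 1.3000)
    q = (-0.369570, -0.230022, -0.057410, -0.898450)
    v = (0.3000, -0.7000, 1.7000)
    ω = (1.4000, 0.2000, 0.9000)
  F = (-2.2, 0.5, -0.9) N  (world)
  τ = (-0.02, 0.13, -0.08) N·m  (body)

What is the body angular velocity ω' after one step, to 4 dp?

ω' = (1.3918, 0.2531, 0.8256)

ω×(Iω) gyroscopic = (-0.0036, 0.0504, -0.0056)
angular accel α = (-0.2050, 1.3267, -1.8600)
ω' = ω + α·dt = (1.3918, 0.2531, 0.8256)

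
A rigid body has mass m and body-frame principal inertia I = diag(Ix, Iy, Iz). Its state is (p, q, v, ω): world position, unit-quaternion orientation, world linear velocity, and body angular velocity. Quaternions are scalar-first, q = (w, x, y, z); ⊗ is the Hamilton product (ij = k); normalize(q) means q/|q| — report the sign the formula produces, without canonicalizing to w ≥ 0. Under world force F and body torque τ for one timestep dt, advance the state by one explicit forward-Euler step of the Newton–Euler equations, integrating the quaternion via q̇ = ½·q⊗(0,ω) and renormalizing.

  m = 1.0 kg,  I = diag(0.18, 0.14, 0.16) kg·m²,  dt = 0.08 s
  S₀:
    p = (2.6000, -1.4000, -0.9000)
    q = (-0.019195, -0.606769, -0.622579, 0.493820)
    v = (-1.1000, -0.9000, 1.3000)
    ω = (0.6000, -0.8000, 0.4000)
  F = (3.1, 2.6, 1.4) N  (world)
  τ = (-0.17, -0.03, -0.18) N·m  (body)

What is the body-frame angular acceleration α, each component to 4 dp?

α = (-0.9089, -0.2486, -1.2450)

ω×(Iω) gyroscopic = (-0.0064, 0.0048, 0.0192)
α = I⁻¹(τ − ω×Iω) = (-0.9089, -0.2486, -1.2450)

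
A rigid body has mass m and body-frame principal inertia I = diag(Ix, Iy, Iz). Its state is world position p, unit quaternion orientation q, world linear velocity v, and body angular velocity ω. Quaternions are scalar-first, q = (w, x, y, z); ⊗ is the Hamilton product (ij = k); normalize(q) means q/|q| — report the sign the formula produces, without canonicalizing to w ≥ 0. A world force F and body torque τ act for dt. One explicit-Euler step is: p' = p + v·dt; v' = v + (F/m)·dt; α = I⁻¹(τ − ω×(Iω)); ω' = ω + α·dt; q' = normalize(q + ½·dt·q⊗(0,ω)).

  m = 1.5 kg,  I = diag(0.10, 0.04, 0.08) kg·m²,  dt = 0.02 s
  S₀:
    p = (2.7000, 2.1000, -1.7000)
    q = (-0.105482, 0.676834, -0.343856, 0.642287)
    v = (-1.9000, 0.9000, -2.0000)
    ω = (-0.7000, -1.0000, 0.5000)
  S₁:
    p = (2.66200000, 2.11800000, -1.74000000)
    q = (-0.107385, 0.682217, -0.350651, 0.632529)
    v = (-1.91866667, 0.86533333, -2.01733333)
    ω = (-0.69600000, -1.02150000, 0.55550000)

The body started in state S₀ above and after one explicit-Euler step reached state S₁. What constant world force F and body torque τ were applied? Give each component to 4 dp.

Δω = ω₁−ω₀ = (0.00400000, -0.02150000, 0.05550000)
precession coupling = (-0.0200, -0.0070, -0.0420)
I·α + gyro = (0.0000, -0.0500, 0.1800)
velocity change Δv = (-0.01866667, -0.03466667, -0.01733333)
m·(v₁−v₀)/dt = (-1.4000, -2.6000, -1.3000)

F = (-1.4000, -2.6000, -1.3000)
τ = (0.0000, -0.0500, 0.1800)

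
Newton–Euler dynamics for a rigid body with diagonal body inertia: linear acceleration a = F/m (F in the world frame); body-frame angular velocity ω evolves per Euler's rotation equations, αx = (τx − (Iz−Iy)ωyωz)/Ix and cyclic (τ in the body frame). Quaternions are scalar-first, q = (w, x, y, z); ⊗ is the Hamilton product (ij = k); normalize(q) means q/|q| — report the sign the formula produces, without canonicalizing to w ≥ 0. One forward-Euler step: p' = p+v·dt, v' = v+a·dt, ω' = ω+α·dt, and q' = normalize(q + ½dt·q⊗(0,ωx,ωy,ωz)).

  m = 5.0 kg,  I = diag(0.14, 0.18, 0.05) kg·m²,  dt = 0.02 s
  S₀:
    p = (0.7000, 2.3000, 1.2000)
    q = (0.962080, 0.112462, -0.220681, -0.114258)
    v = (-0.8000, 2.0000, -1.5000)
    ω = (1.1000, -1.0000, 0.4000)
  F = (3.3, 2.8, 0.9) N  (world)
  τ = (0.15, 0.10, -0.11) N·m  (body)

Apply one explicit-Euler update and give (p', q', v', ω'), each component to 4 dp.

p' = (0.6840, 2.3400, 1.1700)
q' = (0.9590, 0.1210, -0.2320, -0.1091)
v' = (-0.7868, 2.0112, -1.4964)
ω' = (1.1140, -0.9933, 0.3736)

p + v·dt = (0.6840, 2.3400, 1.1700)
new velocity v' = (-0.7868, 2.0112, -1.4964)
precession coupling ω×(Iω) = (0.0520, 0.0396, -0.0440)
(τ − ω×Iω)/I = (0.7000, 0.3356, -1.3200)
new body rate ω' = (1.1140, -0.9933, 0.3736)
2q̇ = q⊗(0,ω) = (-0.2986860, 0.8557576, -1.1327486, 0.5151191)
q' = normalize(q + ½dt·q⊗(0,ω)) = (0.9590, 0.1210, -0.2320, -0.1091)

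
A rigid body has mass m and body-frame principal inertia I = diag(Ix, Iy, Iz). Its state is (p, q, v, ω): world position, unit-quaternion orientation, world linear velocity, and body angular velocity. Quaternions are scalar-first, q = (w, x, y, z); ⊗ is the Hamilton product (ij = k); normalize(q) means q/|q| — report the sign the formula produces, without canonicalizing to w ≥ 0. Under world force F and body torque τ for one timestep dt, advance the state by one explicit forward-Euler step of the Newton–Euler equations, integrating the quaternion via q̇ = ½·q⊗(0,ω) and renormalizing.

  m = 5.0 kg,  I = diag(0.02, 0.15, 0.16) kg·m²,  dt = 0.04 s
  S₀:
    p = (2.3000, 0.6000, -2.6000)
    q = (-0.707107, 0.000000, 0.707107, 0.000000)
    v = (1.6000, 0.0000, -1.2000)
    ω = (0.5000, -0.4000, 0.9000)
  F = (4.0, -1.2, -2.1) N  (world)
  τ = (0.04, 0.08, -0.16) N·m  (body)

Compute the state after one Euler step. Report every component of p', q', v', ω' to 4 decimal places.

linear accel F/m = (0.8000, -0.2400, -0.4200)
p' = p + v·dt = (2.3640, 0.6000, -2.6480)
v' = v + a·dt = (1.6320, -0.0096, -1.2168)
precession coupling ω×(Iω) = (-0.0036, -0.0630, -0.0260)
angular accel α = (2.1800, 0.9533, -0.8375)
new body rate ω' = (0.5872, -0.3619, 0.8665)
q⊗(0,ω) = (0.2828428, 0.2828428, 0.2828428, -0.9899498)
q + ½dt·q⊗(0,ω), renormalized = (-0.7013, 0.0057, 0.7126, -0.0198)

p' = (2.3640, 0.6000, -2.6480)
q' = (-0.7013, 0.0057, 0.7126, -0.0198)
v' = (1.6320, -0.0096, -1.2168)
ω' = (0.5872, -0.3619, 0.8665)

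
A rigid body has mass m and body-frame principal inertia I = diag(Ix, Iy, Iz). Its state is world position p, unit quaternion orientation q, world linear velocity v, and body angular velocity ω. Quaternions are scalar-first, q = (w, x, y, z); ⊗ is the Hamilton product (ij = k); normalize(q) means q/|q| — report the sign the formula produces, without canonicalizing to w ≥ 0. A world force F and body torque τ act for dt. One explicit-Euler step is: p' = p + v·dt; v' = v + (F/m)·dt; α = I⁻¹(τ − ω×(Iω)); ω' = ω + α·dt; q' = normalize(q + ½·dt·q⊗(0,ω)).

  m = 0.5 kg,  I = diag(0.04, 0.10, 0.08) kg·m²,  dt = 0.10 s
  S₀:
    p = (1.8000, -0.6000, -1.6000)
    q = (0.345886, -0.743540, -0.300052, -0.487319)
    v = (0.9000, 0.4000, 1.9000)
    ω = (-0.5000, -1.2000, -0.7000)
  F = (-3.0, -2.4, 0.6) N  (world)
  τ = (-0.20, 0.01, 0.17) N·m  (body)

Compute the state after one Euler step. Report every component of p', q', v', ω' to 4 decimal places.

p' = (1.8900, -0.5600, -1.4100)
q' = (0.2914, -0.7688, -0.3337, -0.4611)
v' = (0.3000, -0.0800, 2.0200)
ω' = (-0.9580, -1.1760, -0.5325)

(τ − ω×Iω)/I = (-4.5800, 0.2400, 1.6750)
new body rate ω' = (-0.9580, -1.1760, -0.5325)
Hamilton product q⊗(0,ω) = (-1.0729557, -0.5476894, -0.6918817, 0.5001018)
q + ½dt·q⊗(0,ω), renormalized = (0.2914, -0.7688, -0.3337, -0.4611)
p' = p + v·dt = (1.8900, -0.5600, -1.4100)
v + (F/m)dt = (0.3000, -0.0800, 2.0200)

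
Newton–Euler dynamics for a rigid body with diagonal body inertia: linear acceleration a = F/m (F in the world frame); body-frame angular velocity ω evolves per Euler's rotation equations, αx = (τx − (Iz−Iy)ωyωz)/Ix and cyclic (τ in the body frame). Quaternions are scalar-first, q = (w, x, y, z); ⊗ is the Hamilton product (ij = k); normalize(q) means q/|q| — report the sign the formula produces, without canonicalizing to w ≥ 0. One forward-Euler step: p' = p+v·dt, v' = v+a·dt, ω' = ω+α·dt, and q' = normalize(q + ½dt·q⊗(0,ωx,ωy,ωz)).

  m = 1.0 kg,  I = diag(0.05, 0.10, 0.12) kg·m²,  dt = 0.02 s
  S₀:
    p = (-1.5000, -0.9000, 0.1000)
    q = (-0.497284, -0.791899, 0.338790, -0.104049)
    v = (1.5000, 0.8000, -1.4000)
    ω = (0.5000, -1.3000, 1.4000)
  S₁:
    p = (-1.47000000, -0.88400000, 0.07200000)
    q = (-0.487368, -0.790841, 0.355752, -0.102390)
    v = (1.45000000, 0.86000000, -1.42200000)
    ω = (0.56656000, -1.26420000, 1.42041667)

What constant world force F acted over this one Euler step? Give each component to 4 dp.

v₁ − v₀ = (-0.05000000, 0.06000000, -0.02200000)
applied force F = (-2.5000, 3.0000, -1.1000)

F = (-2.5000, 3.0000, -1.1000)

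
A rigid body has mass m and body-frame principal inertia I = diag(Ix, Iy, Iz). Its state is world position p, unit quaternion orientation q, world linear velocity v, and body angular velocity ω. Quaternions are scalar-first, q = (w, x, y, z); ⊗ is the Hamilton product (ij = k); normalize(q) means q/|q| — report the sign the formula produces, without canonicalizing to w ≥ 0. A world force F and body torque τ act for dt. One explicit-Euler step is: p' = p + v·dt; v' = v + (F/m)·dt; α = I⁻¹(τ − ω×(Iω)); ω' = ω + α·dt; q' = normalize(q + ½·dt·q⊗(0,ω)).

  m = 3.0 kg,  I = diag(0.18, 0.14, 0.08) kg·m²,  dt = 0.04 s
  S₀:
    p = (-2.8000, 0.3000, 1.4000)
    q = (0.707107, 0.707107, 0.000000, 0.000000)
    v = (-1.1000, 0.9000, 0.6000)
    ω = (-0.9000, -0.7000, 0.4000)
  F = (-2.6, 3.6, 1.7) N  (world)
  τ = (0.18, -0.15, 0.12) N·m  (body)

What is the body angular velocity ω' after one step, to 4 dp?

ω' = (-0.8637, -0.7326, 0.4726)

angular accel α = (0.9067, -0.8143, 1.8150)
new body rate ω' = (-0.8637, -0.7326, 0.4726)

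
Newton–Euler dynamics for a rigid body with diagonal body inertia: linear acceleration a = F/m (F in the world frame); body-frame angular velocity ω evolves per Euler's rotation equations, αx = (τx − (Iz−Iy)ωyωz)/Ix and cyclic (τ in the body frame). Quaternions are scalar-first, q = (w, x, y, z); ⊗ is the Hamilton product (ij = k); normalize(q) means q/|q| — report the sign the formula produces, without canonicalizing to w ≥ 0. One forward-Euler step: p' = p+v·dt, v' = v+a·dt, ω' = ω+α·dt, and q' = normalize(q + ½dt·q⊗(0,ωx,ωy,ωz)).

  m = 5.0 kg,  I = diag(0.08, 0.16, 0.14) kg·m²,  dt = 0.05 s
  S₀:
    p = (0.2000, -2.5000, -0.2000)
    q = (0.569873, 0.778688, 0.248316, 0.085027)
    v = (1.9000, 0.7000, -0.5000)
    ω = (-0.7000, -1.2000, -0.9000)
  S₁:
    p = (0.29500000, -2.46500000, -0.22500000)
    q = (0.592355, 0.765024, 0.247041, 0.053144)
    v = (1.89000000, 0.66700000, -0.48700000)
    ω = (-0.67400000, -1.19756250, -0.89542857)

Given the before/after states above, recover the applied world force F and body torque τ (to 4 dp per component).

F = (-1.0000, -3.3000, 1.3000)
τ = (0.0200, -0.0300, 0.0800)

v₁ − v₀ = (-0.01000000, -0.03300000, 0.01300000)
F = m·Δv/dt = (-1.0000, -3.3000, 1.3000)
rate change Δω = (0.02600000, 0.00243750, 0.00457143)
precession coupling = (-0.0216, -0.0378, 0.0672)
I·α + gyro = (0.0200, -0.0300, 0.0800)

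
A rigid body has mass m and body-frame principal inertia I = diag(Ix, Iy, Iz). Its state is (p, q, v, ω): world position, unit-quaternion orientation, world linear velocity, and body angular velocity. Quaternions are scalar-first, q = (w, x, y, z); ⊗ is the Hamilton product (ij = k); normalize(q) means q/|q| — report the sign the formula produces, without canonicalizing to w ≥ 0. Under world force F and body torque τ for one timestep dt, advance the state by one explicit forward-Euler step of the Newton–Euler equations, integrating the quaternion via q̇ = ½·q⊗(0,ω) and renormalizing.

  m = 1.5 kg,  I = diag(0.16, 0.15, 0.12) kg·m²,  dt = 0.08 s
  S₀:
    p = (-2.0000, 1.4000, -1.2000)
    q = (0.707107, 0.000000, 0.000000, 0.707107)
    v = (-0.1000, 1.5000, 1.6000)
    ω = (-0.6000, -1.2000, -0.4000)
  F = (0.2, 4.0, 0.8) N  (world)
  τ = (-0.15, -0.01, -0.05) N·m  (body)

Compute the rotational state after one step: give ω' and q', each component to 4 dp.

ω' = (-0.6678, -1.2105, -0.4285)
q' = (0.7173, 0.0169, -0.0508, 0.6947)

(τ − ω×Iω)/I = (-0.8475, -0.1307, -0.3567)
new body rate ω' = (-0.6678, -1.2105, -0.4285)
2q̇ = q⊗(0,ω) = (0.2828428, 0.4242642, -1.2727926, -0.2828428)
updated quaternion q' = (0.7173, 0.0169, -0.0508, 0.6947)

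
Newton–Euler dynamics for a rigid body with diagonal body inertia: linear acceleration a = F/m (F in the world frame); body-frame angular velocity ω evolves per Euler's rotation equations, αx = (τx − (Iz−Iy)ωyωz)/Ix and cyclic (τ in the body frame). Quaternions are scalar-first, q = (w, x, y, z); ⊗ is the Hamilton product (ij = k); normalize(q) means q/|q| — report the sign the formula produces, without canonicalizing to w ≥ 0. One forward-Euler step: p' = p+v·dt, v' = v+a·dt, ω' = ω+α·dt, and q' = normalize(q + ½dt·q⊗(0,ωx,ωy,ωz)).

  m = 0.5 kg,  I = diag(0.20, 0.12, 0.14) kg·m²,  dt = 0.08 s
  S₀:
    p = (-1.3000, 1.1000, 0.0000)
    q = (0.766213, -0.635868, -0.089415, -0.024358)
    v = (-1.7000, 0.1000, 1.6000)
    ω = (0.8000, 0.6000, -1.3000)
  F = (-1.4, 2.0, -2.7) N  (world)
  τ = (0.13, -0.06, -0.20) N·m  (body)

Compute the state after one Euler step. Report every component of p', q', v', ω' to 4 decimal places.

p + v·dt = (-1.4360, 1.1080, 0.1280)
v' = v + a·dt = (-1.9240, 0.4200, 1.1680)
gyro term ω×Iω = (-0.0156, -0.0624, -0.0384)
(τ − ω×Iω)/I = (0.7280, 0.0200, -1.1543)
new body rate ω' = (0.8582, 0.6016, -1.3923)
Hamilton product q⊗(0,ω) = (0.5306780, 0.7438247, -0.3863870, -1.3060657)
updated quaternion q' = (0.7858, -0.6048, -0.1046, -0.0764)

p' = (-1.4360, 1.1080, 0.1280)
q' = (0.7858, -0.6048, -0.1046, -0.0764)
v' = (-1.9240, 0.4200, 1.1680)
ω' = (0.8582, 0.6016, -1.3923)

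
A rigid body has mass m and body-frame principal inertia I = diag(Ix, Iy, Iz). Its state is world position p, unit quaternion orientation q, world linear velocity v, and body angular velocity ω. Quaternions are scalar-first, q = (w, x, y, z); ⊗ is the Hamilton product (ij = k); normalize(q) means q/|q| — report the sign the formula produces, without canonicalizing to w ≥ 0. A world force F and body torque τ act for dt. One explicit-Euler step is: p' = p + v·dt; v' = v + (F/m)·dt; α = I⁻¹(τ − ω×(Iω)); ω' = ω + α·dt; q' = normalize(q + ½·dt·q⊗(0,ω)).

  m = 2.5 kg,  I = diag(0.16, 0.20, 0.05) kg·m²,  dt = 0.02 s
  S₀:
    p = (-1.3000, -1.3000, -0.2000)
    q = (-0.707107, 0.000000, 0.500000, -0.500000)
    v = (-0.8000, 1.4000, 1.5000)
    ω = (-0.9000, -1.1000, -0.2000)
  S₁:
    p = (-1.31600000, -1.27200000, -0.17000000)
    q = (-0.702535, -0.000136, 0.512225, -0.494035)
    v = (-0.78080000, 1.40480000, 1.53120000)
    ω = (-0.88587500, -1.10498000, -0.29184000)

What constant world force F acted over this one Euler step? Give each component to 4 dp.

Δv = v₁−v₀ = (0.01920000, 0.00480000, 0.03120000)
applied force F = (2.4000, 0.6000, 3.9000)

F = (2.4000, 0.6000, 3.9000)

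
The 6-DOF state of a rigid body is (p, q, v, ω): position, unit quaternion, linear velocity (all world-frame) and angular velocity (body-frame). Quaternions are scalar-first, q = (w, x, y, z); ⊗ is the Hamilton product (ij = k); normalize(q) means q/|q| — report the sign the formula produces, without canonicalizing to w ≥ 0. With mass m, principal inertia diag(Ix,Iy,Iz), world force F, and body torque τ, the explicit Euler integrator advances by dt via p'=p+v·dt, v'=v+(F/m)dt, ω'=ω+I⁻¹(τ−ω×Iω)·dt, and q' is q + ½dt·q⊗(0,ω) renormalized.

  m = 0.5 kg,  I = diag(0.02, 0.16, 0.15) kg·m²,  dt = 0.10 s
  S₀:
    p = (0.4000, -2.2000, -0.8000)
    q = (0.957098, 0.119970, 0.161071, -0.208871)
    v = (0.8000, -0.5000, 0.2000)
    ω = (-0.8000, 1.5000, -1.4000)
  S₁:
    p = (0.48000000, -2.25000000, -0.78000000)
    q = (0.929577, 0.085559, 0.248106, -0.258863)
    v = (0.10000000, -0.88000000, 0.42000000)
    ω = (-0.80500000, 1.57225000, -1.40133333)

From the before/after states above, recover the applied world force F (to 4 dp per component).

F = (-3.5000, -1.9000, 1.1000)

velocity change Δv = (-0.70000000, -0.38000000, 0.22000000)
applied force F = (-3.5000, -1.9000, 1.1000)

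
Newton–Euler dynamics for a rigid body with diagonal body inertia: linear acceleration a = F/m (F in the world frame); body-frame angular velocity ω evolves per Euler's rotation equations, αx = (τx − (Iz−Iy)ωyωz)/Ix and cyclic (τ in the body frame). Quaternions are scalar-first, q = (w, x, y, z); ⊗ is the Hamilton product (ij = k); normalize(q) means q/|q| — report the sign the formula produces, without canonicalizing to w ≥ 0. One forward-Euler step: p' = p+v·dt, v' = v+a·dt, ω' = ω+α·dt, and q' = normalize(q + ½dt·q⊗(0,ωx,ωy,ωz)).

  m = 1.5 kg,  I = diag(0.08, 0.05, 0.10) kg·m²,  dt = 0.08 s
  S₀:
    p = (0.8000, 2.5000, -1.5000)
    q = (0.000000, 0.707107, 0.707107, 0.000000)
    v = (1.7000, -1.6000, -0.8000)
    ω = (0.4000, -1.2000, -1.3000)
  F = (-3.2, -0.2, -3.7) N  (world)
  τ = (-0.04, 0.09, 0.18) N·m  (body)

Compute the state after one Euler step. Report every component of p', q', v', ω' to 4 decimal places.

a = F/m = (-2.1333, -0.1333, -2.4667)
p + v·dt = (0.9360, 2.3720, -1.5640)
new velocity v' = (1.5293, -1.6107, -0.9973)
α = I⁻¹(τ − ω×Iω) = (-1.4750, 1.5920, 1.6560)
ω' = ω + α·dt = (0.2820, -1.0726, -1.1675)
2q̇ = q⊗(0,ω) = (0.5656856, -0.9192391, 0.9192391, -1.1313712)
q' = normalize(q + ½dt·q⊗(0,ω)) = (0.0226, 0.6686, 0.7419, -0.0451)

p' = (0.9360, 2.3720, -1.5640)
q' = (0.0226, 0.6686, 0.7419, -0.0451)
v' = (1.5293, -1.6107, -0.9973)
ω' = (0.2820, -1.0726, -1.1675)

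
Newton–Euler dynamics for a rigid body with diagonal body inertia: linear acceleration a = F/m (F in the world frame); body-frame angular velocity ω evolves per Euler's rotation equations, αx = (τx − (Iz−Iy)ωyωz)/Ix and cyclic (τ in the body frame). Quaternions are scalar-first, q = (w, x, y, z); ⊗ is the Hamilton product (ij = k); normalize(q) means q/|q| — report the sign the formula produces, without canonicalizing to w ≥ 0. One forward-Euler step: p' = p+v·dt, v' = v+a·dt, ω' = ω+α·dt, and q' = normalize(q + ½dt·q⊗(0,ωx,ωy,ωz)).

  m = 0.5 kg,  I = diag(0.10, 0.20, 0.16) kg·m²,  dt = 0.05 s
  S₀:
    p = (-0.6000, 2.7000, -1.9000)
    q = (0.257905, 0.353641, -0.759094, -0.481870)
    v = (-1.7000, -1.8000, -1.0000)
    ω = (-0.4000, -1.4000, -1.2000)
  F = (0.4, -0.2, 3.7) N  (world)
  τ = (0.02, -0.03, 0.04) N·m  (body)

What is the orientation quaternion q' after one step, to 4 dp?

Hamilton product q⊗(0,ω) = (-1.4995192, 0.1331328, 0.2560502, -1.1082210)
q + ½dt·q⊗(0,ω), renormalized = (0.2202, 0.3566, -0.7519, -0.5090)

q' = (0.2202, 0.3566, -0.7519, -0.5090)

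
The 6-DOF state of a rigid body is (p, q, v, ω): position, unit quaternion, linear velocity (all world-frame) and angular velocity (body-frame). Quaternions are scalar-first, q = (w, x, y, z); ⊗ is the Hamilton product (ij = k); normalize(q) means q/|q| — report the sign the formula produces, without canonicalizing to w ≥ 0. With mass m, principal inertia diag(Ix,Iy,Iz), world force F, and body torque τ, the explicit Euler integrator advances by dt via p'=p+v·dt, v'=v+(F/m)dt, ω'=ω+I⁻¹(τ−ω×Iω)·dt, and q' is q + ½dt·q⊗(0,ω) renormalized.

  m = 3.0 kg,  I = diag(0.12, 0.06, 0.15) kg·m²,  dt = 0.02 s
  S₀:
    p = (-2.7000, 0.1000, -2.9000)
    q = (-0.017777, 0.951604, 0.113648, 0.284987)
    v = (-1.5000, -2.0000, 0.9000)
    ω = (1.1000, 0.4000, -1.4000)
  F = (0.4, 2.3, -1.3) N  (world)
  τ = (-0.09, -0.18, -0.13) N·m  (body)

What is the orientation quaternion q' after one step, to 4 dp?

q' = (-0.0247, 0.9485, 0.1300, 0.2877)

2q̇ = q⊗(0,ω) = (-0.6932418, -0.2926567, 1.6386205, 0.2805166)
updated quaternion q' = (-0.0247, 0.9485, 0.1300, 0.2877)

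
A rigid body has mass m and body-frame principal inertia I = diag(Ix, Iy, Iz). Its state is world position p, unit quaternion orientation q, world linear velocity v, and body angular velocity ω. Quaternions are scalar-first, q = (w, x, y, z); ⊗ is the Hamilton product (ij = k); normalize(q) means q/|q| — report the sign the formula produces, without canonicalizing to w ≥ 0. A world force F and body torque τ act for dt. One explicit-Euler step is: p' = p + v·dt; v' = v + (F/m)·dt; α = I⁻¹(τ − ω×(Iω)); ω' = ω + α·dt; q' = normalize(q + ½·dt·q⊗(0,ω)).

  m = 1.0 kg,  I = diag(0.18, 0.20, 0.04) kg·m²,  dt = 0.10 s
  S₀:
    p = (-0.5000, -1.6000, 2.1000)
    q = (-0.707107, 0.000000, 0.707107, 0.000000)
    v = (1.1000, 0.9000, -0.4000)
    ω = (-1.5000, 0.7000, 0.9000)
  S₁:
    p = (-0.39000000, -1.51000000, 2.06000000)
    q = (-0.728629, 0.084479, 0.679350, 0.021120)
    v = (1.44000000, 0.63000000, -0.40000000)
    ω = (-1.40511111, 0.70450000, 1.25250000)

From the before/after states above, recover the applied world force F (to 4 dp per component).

v₁ − v₀ = (0.34000000, -0.27000000, 0.00000000)
F = m·Δv/dt = (3.4000, -2.7000, 0.0000)

F = (3.4000, -2.7000, 0.0000)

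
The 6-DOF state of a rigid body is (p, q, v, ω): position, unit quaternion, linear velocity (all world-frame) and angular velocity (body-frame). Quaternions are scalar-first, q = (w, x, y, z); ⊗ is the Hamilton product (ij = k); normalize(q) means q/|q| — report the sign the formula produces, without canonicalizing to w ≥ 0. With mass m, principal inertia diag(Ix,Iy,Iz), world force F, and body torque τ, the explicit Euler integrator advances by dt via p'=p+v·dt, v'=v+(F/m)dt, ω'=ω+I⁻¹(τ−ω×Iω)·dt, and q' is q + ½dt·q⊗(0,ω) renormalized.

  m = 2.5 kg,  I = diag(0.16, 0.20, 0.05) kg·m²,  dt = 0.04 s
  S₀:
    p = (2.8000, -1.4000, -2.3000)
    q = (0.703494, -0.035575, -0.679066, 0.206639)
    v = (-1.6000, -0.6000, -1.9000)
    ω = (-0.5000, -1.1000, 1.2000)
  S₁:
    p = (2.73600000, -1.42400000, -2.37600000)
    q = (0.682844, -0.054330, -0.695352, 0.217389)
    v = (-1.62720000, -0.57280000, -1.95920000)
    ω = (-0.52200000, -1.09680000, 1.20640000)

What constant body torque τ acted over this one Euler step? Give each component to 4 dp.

τ = (0.1100, -0.0500, 0.0300)

Δω = ω₁−ω₀ = (-0.02200000, 0.00320000, 0.00640000)
applied torque τ = (0.1100, -0.0500, 0.0300)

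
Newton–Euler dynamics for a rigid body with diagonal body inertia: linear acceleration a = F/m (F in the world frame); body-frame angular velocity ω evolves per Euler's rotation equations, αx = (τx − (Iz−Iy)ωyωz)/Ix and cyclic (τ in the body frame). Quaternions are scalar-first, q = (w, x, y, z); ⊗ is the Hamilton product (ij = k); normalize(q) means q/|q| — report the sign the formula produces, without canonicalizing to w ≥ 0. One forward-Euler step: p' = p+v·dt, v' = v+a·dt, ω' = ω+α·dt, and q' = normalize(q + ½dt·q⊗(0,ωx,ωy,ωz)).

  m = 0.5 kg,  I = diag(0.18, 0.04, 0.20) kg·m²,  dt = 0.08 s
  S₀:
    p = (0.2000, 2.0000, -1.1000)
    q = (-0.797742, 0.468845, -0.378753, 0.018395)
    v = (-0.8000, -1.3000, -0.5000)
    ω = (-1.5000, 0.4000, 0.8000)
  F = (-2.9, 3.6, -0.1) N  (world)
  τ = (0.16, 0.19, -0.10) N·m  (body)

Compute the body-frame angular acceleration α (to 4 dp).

α = (0.6044, 4.1500, -0.9200)

gyro term ω×Iω = (0.0512, 0.0240, 0.0840)
α = I⁻¹(τ − ω×Iω) = (0.6044, 4.1500, -0.9200)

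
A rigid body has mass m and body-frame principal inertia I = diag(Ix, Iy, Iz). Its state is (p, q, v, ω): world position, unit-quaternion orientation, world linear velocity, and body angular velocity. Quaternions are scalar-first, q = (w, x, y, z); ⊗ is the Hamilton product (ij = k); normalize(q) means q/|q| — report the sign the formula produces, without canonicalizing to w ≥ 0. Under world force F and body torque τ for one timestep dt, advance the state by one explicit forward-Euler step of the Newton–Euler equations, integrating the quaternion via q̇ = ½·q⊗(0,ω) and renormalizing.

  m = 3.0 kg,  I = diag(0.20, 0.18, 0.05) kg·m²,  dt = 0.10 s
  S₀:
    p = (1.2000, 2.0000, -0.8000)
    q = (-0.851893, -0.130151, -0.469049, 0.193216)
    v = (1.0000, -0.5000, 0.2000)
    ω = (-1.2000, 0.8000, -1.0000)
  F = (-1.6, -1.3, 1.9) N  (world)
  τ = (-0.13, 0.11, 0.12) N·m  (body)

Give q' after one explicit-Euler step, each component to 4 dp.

q' = (-0.8281, -0.0631, -0.5192, 0.2017)

q⊗(0,ω) = (0.4122740, 1.3367478, -1.0435246, 0.1849134)
updated quaternion q' = (-0.8281, -0.0631, -0.5192, 0.2017)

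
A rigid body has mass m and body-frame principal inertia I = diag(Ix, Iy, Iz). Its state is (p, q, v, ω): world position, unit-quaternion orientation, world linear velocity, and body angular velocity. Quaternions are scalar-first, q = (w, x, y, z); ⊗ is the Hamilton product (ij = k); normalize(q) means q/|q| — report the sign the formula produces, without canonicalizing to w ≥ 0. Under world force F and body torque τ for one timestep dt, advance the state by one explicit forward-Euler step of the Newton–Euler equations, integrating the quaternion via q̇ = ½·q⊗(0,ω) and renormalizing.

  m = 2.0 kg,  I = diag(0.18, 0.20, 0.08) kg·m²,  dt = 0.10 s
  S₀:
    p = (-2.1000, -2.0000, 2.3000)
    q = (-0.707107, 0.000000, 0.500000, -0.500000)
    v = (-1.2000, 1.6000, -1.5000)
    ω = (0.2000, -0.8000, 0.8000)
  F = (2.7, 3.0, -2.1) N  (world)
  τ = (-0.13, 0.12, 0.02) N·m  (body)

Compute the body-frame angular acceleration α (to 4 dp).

precession coupling ω×(Iω) = (0.0768, 0.0160, -0.0032)
α = I⁻¹(τ − ω×Iω) = (-1.1489, 0.5200, 0.2900)

α = (-1.1489, 0.5200, 0.2900)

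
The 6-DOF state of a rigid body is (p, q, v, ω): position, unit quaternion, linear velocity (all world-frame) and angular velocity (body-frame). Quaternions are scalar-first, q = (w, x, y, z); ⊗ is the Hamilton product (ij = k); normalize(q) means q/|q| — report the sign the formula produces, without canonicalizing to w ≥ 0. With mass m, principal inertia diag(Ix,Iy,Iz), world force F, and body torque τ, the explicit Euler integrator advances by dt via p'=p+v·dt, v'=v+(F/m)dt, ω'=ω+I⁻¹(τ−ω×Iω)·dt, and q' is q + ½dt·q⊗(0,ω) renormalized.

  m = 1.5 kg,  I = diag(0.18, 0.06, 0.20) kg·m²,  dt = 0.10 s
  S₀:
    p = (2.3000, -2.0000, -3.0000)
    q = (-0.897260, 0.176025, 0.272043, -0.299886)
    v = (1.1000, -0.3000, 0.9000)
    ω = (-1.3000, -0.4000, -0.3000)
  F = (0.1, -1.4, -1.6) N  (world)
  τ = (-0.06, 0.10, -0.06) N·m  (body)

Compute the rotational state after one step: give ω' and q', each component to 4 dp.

ω×(Iω) gyroscopic = (0.0168, -0.0078, -0.0624)
(τ − ω×Iω)/I = (-0.4267, 1.7967, 0.0120)
new body rate ω' = (-1.3427, -0.2203, -0.2988)
Hamilton product q⊗(0,ω) = (0.2476839, 0.9648707, 0.8015633, 0.5524239)
q + ½dt·q⊗(0,ω), renormalized = (-0.8827, 0.2237, 0.3114, -0.2716)

ω' = (-1.3427, -0.2203, -0.2988)
q' = (-0.8827, 0.2237, 0.3114, -0.2716)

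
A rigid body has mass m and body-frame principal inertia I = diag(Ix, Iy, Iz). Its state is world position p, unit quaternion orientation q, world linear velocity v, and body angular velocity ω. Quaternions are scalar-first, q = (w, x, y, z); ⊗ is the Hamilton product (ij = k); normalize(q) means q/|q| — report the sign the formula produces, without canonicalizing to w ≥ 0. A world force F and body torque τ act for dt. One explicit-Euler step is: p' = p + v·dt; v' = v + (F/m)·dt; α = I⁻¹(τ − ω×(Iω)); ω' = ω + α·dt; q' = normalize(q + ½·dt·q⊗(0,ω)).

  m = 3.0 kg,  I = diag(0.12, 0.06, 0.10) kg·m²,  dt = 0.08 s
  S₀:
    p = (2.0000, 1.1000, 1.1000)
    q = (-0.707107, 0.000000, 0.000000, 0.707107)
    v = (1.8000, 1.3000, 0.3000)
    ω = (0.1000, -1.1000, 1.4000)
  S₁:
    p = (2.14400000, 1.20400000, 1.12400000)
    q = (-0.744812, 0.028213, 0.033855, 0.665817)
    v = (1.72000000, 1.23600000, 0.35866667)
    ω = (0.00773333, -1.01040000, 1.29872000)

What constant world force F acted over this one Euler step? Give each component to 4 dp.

F = (-3.0000, -2.4000, 2.2000)

Δv = v₁−v₀ = (-0.08000000, -0.06400000, 0.05866667)
F = m·Δv/dt = (-3.0000, -2.4000, 2.2000)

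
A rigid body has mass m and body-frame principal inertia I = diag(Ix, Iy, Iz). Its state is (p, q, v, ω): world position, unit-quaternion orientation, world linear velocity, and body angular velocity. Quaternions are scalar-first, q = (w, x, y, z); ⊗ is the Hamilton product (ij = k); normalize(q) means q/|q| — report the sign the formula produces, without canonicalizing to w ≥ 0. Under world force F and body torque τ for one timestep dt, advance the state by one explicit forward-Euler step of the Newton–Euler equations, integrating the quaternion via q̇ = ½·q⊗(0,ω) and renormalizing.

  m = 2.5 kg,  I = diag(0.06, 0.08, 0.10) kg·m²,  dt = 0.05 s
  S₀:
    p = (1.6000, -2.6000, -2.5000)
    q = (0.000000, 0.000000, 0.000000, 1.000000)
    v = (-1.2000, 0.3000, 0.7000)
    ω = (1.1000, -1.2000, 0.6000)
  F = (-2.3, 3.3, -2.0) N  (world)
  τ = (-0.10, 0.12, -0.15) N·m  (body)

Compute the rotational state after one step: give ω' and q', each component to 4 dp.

ω×(Iω) gyroscopic = (-0.0144, -0.0264, -0.0264)
α = I⁻¹(τ − ω×Iω) = (-1.4267, 1.8300, -1.2360)
ω' = ω + α·dt = (1.0287, -1.1085, 0.5382)
2q̇ = q⊗(0,ω) = (-0.6000000, 1.2000000, 1.1000000, 0.0000000)
q + ½dt·q⊗(0,ω), renormalized = (-0.0150, 0.0300, 0.0275, 0.9991)

ω' = (1.0287, -1.1085, 0.5382)
q' = (-0.0150, 0.0300, 0.0275, 0.9991)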